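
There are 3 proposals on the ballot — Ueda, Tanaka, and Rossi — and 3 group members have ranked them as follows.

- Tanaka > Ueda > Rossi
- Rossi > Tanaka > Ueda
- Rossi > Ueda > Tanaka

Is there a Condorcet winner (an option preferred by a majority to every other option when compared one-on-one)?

Yes

Head-to-head results (3 voters total):
Ueda vs Tanaka: Tanaka wins 2–1.
Ueda vs Rossi: Rossi wins 2–1.
Tanaka vs Rossi: Rossi wins 2–1.
Rossi beats each rival — Ueda (2–1), Tanaka (2–1) — so Rossi is the Condorcet winner.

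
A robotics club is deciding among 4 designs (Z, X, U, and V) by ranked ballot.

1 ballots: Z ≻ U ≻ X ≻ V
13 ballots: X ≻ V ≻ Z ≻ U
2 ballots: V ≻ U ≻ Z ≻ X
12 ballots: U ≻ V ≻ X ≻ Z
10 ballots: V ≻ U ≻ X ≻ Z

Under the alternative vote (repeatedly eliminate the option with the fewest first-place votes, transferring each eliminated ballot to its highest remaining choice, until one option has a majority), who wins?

Round 1: X 13, U 12, V 12, Z 1. Z has the fewest and is eliminated.
Round 2: X 13, U 13, V 12. V has the fewest and is eliminated.
Round 3: U 25, X 13. U has a majority.

U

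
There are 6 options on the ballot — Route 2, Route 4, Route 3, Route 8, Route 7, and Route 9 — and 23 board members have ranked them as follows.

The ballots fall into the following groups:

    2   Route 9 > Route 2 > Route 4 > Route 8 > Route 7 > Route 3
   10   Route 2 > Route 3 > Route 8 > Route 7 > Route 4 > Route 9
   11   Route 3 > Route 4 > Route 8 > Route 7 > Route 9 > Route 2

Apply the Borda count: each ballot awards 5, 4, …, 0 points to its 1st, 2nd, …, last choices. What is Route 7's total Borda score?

44

Borda scores:
  Route 2: 2·4 + 10·5 + 11·0 = 58
  Route 4: 2·3 + 10·1 + 11·4 = 60
  Route 3: 2·0 + 10·4 + 11·5 = 95
  Route 8: 2·2 + 10·3 + 11·3 = 67
  Route 7: 2·1 + 10·2 + 11·2 = 44
  Route 9: 2·5 + 10·0 + 11·1 = 21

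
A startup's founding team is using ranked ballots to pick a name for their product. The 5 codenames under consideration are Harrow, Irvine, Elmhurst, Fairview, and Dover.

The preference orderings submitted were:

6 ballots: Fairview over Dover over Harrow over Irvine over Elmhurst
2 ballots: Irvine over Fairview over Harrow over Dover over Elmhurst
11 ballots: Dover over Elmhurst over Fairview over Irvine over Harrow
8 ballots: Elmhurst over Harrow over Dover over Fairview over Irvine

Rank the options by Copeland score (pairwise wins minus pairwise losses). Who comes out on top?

Dover

Pairwise results:
  Harrow vs Irvine: Harrow wins 14–13.
  Harrow vs Elmhurst: Elmhurst wins 19–8.
  Harrow vs Fairview: Fairview wins 19–8.
  Harrow vs Dover: Dover wins 17–10.
  Irvine vs Elmhurst: Elmhurst wins 19–8.
  Irvine vs Fairview: Fairview wins 25–2.
  Irvine vs Dover: Dover wins 25–2.
  Elmhurst vs Fairview: Elmhurst wins 19–8.
  Elmhurst vs Dover: Dover wins 19–8.
  Fairview vs Dover: Dover wins 19–8.
Copeland scores (wins − losses):
  Harrow: 1 − 3 = -2
  Irvine: 0 − 4 = -4
  Elmhurst: 3 − 1 = 2
  Fairview: 2 − 2 = 0
  Dover: 4 − 0 = 4
Dover has the best Copeland score.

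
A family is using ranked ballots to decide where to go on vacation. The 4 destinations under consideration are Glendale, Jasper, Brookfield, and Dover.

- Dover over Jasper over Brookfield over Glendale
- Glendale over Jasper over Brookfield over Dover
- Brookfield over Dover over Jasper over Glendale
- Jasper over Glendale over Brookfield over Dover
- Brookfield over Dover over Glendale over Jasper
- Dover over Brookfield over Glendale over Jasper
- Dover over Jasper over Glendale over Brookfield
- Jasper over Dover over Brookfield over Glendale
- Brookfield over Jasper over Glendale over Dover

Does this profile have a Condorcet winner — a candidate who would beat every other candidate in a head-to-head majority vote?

Head-to-head results (9 voters total):
Glendale vs Jasper: Jasper wins 6–3.
Glendale vs Brookfield: Brookfield wins 6–3.
Glendale vs Dover: Dover wins 6–3.
Jasper vs Brookfield: Jasper wins 5–4.
Jasper vs Dover: Dover wins 5–4.
Brookfield vs Dover: Brookfield wins 5–4.
No candidate beats all others: Jasper beats Brookfield beats Dover beats Jasper, a majority cycle.

No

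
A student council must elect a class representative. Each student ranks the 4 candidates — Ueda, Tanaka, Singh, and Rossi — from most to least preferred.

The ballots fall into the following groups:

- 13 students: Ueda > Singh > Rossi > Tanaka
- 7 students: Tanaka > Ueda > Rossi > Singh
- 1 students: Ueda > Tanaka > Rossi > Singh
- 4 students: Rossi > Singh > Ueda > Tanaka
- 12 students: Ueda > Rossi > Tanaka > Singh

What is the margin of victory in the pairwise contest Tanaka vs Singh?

3

Ballots ranking Tanaka above Singh: 7+1+12 = 20.
Ballots ranking Singh above Tanaka: 13+4 = 17.
Tanaka wins 20–17, a margin of 3.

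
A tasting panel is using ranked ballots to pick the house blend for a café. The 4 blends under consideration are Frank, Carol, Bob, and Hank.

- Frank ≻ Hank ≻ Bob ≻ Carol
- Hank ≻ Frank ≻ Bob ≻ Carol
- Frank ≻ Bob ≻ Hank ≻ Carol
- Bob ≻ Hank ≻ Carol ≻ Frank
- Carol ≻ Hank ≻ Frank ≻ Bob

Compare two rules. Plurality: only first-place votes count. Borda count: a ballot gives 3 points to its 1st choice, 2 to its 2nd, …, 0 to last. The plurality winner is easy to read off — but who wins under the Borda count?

Plurality first-place counts: Frank 2, Carol 1, Bob 1, Hank 1 → Frank.
Borda totals: Frank 9, Carol 4, Bob 7, Hank 10 → Hank.

Hank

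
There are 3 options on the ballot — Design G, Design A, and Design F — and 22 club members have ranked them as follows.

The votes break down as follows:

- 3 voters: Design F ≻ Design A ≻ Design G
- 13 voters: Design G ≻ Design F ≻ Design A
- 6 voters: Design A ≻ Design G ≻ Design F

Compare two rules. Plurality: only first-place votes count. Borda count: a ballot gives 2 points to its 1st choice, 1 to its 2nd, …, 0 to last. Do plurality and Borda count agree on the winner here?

Plurality first-place counts: Design G 13, Design A 6, Design F 3 → Design G.
Borda totals: Design G 32, Design A 15, Design F 19 → Design G.
The two rules agree on Design G.

Yes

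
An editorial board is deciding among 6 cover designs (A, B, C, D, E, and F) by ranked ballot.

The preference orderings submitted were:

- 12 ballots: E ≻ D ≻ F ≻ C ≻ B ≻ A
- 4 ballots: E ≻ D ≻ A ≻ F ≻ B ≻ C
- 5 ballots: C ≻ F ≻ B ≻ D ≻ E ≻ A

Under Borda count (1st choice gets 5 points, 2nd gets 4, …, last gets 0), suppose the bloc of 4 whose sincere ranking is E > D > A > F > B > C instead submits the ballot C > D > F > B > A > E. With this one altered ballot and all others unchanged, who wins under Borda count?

D

Borda totals with the altered ballot: A 4, B 35, C 69, D 74, E 65, F 68.
The switch changes the winner from E to D.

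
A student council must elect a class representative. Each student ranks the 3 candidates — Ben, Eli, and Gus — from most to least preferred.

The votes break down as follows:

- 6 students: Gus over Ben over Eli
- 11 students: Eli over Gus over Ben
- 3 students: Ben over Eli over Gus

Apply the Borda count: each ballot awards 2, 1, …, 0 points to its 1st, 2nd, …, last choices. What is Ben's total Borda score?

12

Borda scores:
  Ben: 6·1 + 11·0 + 3·2 = 12
  Eli: 6·0 + 11·2 + 3·1 = 25
  Gus: 6·2 + 11·1 + 3·0 = 23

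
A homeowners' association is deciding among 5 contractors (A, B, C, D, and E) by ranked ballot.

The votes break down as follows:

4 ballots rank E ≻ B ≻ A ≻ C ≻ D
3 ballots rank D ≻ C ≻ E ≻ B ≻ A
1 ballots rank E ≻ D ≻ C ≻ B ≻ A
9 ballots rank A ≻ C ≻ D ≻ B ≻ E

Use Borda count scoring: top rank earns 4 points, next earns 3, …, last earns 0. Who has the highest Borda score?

A

Borda scores:
  A: 4·2 + 3·0 + 0 + 9·4 = 44
  B: 4·3 + 3·1 + 1 + 9·1 = 25
  C: 4·1 + 3·3 + 2 + 9·3 = 42
  D: 4·0 + 3·4 + 3 + 9·2 = 33
  E: 4·4 + 3·2 + 4 + 9·0 = 26
A has the highest total.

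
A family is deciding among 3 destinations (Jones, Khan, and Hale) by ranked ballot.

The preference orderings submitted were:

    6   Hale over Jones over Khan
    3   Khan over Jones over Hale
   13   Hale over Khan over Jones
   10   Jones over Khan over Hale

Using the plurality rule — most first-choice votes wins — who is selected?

First-place vote totals:
  Jones: 10
  Khan: 3
  Hale: 19
Hale has the most first-place votes.

Hale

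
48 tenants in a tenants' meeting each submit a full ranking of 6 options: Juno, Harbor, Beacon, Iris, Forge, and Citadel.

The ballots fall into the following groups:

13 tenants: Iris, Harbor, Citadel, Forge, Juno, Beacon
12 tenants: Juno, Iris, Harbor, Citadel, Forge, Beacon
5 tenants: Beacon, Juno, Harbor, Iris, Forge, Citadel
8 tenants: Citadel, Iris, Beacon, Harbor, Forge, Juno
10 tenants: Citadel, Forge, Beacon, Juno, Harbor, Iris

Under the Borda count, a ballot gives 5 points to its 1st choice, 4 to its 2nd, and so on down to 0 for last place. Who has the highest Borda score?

Iris

Borda scores:
  Juno: 13·1 + 12·5 + 5·4 + 8·0 + 10·2 = 113
  Harbor: 13·4 + 12·3 + 5·3 + 8·2 + 10·1 = 129
  Beacon: 13·0 + 12·0 + 5·5 + 8·3 + 10·3 = 79
  Iris: 13·5 + 12·4 + 5·2 + 8·4 + 10·0 = 155
  Forge: 13·2 + 12·1 + 5·1 + 8·1 + 10·4 = 91
  Citadel: 13·3 + 12·2 + 5·0 + 8·5 + 10·5 = 153
Iris has the highest total.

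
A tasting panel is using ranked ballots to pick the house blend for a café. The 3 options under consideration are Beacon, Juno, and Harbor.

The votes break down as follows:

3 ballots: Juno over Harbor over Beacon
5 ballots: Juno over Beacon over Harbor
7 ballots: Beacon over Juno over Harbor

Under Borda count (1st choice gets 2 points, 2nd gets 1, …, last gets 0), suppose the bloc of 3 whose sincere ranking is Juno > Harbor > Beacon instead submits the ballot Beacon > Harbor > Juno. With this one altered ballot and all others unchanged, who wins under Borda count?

Borda totals with the altered ballot: Beacon 25, Juno 17, Harbor 3.
The switch changes the winner from Juno to Beacon.

Beacon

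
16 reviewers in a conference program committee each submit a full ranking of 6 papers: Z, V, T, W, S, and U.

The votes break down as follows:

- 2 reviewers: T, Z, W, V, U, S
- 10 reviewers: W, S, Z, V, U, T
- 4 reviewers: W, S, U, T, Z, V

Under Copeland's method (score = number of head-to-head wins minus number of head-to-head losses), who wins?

Pairwise results:
  Z vs V: Z wins 16–0.
  Z vs T: Z wins 10–6.
  Z vs W: W wins 14–2.
  Z vs S: S wins 14–2.
  Z vs U: Z wins 12–4.
  V vs T: V wins 10–6.
  V vs W: W wins 16–0.
  V vs S: S wins 14–2.
  V vs U: V wins 12–4.
  T vs W: W wins 14–2.
  T vs S: S wins 14–2.
  T vs U: U wins 14–2.
  W vs S: W wins 16–0.
  W vs U: W wins 16–0.
  S vs U: S wins 14–2.
Copeland scores (wins − losses):
  Z: 3 − 2 = 1
  V: 2 − 3 = -1
  T: 0 − 5 = -5
  W: 5 − 0 = 5
  S: 4 − 1 = 3
  U: 1 − 4 = -3
W has the best Copeland score.

W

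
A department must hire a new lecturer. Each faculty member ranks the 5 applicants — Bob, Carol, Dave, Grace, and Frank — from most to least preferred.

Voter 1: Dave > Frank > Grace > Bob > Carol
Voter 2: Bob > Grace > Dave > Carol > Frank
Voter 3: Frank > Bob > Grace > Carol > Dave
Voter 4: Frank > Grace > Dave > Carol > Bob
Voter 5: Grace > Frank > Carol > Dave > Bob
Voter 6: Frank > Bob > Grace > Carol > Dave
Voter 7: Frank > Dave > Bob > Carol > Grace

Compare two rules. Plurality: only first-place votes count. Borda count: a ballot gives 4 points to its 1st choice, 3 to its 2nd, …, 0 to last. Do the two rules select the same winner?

Plurality first-place counts: Bob 1, Carol 0, Dave 1, Grace 1, Frank 4 → Frank.
Borda totals: Bob 13, Carol 7, Dave 12, Grace 16, Frank 22 → Frank.
The two rules agree on Frank.

Yes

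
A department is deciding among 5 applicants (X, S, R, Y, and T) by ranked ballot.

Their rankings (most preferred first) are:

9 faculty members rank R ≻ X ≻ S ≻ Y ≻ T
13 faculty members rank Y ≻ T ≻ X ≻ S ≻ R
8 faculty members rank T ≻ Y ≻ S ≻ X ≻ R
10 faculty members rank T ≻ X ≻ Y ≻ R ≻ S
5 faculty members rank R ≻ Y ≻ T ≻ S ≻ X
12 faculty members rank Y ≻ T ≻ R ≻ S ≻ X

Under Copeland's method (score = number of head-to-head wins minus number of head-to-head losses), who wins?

Pairwise results:
  X vs S: X wins 32–25.
  X vs R: X wins 31–26.
  X vs Y: Y wins 38–19.
  X vs T: T wins 48–9.
  S vs R: R wins 36–21.
  S vs Y: Y wins 48–9.
  S vs T: T wins 48–9.
  R vs Y: Y wins 43–14.
  R vs T: T wins 43–14.
  Y vs T: Y wins 39–18.
Copeland scores (wins − losses):
  X: 2 − 2 = 0
  S: 0 − 4 = -4
  R: 1 − 3 = -2
  Y: 4 − 0 = 4
  T: 3 − 1 = 2
Y has the best Copeland score.

Y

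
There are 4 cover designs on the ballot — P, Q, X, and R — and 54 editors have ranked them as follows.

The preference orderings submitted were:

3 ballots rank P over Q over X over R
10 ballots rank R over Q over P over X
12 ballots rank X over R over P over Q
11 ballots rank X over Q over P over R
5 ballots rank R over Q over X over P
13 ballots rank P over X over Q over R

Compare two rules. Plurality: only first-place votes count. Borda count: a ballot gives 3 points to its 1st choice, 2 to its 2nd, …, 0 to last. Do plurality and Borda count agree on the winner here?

Plurality first-place counts: P 16, Q 0, X 23, R 15 → X.
Borda totals: P 81, Q 71, X 103, R 69 → X.
The two rules agree on X.

Yes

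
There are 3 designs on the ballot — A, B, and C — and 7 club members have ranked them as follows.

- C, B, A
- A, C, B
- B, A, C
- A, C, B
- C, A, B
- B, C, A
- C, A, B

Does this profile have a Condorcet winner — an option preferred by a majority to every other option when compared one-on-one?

Head-to-head results (7 voters total):
A vs B: A wins 4–3.
A vs C: C wins 4–3.
B vs C: C wins 5–2.
C beats each rival — A (4–3), B (5–2) — so C is the Condorcet winner.

Yes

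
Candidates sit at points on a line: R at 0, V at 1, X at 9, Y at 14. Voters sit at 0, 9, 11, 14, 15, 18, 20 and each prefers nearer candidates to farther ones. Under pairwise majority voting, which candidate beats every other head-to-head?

With single-peaked preferences on a line, the Condorcet winner is the candidate closest to the median voter.
The median voter (position 14) is closest to Y at 14.
Check: Y vs X — voters closer to Y: 4 of 7.

Y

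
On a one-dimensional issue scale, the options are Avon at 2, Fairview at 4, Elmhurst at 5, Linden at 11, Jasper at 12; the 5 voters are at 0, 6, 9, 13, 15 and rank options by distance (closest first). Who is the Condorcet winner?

With single-peaked preferences on a line, the Condorcet winner is the candidate closest to the median voter.
The median voter (position 9) is closest to Linden at 11.
Check: Linden vs Fairview — voters closer to Linden: 3 of 5.

Linden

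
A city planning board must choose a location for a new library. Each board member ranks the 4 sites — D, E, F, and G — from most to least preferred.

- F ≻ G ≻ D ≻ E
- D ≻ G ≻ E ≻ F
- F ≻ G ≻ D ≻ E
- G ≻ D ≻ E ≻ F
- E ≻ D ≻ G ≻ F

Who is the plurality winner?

F

First-place vote totals:
  D: 1
  E: 1
  F: 2
  G: 1
F has the most first-place votes.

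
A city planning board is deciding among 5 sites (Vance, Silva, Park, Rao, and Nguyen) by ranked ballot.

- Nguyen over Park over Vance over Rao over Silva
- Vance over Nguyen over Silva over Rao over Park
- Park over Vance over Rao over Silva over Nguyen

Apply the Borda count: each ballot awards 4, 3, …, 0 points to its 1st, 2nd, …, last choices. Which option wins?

Borda scores:
  Vance: 2 + 4 + 3 = 9
  Silva: 0 + 2 + 1 = 3
  Park: 3 + 0 + 4 = 7
  Rao: 1 + 1 + 2 = 4
  Nguyen: 4 + 3 + 0 = 7
Vance has the highest total.

Vance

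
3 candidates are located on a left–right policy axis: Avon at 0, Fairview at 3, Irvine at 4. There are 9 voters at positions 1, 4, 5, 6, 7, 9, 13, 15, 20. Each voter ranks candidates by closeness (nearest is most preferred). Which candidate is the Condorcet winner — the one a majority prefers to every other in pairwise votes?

Irvine

With single-peaked preferences on a line, the Condorcet winner is the candidate closest to the median voter.
The median voter (position 7) is closest to Irvine at 4.
Check: Irvine vs Fairview — voters closer to Irvine: 8 of 9.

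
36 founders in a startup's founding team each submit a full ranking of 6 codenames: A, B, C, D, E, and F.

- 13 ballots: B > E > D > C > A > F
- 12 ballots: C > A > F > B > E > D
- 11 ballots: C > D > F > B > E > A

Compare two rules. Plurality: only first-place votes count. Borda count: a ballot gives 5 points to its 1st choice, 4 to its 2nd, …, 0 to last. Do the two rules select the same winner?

Yes

Plurality first-place counts: A 0, B 13, C 23, D 0, E 0, F 0 → C.
Borda totals: A 61, B 111, C 141, D 83, E 75, F 69 → C.
The two rules agree on C.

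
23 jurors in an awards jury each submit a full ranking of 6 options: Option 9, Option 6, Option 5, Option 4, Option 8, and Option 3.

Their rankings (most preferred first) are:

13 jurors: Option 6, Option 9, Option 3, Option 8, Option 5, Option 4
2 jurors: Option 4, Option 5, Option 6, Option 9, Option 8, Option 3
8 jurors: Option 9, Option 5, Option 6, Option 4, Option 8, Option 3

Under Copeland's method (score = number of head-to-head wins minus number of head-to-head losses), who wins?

Pairwise results:
  Option 9 vs Option 6: Option 6 wins 15–8.
  Option 9 vs Option 5: Option 9 wins 21–2.
  Option 9 vs Option 4: Option 9 wins 21–2.
  Option 9 vs Option 8: Option 9 wins 23–0.
  Option 9 vs Option 3: Option 9 wins 23–0.
  Option 6 vs Option 5: Option 6 wins 13–10.
  Option 6 vs Option 4: Option 6 wins 21–2.
  Option 6 vs Option 8: Option 6 wins 23–0.
  Option 6 vs Option 3: Option 6 wins 23–0.
  Option 5 vs Option 4: Option 5 wins 21–2.
  Option 5 vs Option 8: Option 8 wins 13–10.
  Option 5 vs Option 3: Option 3 wins 13–10.
  Option 4 vs Option 8: Option 8 wins 13–10.
  Option 4 vs Option 3: Option 3 wins 13–10.
  Option 8 vs Option 3: Option 3 wins 13–10.
Copeland scores (wins − losses):
  Option 9: 4 − 1 = 3
  Option 6: 5 − 0 = 5
  Option 5: 1 − 4 = -3
  Option 4: 0 − 5 = -5
  Option 8: 2 − 3 = -1
  Option 3: 3 − 2 = 1
Option 6 has the best Copeland score.

Option 6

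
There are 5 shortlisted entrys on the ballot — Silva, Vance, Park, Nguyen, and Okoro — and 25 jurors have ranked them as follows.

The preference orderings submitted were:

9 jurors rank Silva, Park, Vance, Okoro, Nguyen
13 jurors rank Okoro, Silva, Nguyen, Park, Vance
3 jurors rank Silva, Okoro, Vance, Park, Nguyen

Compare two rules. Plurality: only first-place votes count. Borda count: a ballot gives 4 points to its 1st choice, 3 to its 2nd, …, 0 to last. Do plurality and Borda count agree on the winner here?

No

Plurality first-place counts: Silva 12, Vance 0, Park 0, Nguyen 0, Okoro 13 → Okoro.
Borda totals: Silva 87, Vance 24, Park 43, Nguyen 26, Okoro 70 → Silva.
The two rules disagree: plurality picks Okoro, Borda picks Silva.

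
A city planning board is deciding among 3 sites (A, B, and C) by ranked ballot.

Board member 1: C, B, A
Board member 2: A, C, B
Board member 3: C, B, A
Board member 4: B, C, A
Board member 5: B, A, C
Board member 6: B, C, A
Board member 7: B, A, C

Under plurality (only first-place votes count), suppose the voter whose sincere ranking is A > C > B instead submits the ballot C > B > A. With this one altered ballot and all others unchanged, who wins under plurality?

B

First-place totals with the altered ballot: A 0, B 4, C 3.
The winner is unchanged: still B.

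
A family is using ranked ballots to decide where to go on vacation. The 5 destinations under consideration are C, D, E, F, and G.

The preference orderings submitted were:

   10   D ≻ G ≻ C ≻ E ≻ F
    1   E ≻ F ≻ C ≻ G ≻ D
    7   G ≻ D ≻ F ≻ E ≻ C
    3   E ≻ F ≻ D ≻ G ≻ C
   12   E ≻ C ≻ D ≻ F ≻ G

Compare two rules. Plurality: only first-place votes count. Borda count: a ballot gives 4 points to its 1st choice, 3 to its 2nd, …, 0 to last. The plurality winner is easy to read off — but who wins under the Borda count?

D

Plurality first-place counts: C 0, D 10, E 16, F 0, G 7 → E.
Borda totals: C 58, D 91, E 81, F 38, G 62 → D.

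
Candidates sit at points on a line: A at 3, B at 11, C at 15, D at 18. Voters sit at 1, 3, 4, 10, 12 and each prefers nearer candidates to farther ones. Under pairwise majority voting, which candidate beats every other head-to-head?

A

With single-peaked preferences on a line, the Condorcet winner is the candidate closest to the median voter.
The median voter (position 4) is closest to A at 3.
Check: A vs C — voters closer to A: 3 of 5.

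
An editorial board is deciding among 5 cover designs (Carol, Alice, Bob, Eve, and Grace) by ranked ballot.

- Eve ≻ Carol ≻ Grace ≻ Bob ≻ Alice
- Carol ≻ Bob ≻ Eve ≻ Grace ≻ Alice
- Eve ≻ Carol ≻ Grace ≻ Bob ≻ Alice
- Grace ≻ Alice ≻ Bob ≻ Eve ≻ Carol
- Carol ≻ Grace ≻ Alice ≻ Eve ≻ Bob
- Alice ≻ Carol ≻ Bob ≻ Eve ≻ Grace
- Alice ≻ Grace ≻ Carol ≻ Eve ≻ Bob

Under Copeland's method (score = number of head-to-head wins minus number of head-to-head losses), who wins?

Carol

Pairwise results:
  Carol vs Alice: Carol wins 4–3.
  Carol vs Bob: Carol wins 6–1.
  Carol vs Eve: Carol wins 4–3.
  Carol vs Grace: Carol wins 5–2.
  Alice vs Bob: Alice wins 4–3.
  Alice vs Eve: Alice wins 4–3.
  Alice vs Grace: Grace wins 5–2.
  Bob vs Eve: Eve wins 4–3.
  Bob vs Grace: Grace wins 5–2.
  Eve vs Grace: Eve wins 4–3.
Copeland scores (wins − losses):
  Carol: 4 − 0 = 4
  Alice: 2 − 2 = 0
  Bob: 0 − 4 = -4
  Eve: 2 − 2 = 0
  Grace: 2 − 2 = 0
Carol has the best Copeland score.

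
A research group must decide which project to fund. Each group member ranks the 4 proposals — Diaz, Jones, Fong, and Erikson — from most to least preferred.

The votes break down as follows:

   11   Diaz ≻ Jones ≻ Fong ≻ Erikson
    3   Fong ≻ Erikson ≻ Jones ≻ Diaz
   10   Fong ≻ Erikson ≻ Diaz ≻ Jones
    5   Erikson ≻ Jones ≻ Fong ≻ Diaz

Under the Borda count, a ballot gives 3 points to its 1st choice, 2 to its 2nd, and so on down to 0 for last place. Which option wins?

Borda scores:
  Diaz: 11·3 + 3·0 + 10·1 + 5·0 = 43
  Jones: 11·2 + 3·1 + 10·0 + 5·2 = 35
  Fong: 11·1 + 3·3 + 10·3 + 5·1 = 55
  Erikson: 11·0 + 3·2 + 10·2 + 5·3 = 41
Fong has the highest total.

Fong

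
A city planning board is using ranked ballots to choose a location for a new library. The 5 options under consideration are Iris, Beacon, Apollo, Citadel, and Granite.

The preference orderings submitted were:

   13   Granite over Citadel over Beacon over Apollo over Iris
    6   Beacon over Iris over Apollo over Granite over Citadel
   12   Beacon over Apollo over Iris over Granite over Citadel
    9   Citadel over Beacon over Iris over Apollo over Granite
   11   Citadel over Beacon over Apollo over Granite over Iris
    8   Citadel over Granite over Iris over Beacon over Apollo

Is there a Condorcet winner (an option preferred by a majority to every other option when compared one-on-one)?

Head-to-head results (59 voters total):
Iris vs Beacon: Beacon wins 51–8.
Iris vs Apollo: Apollo wins 36–23.
Iris vs Citadel: Citadel wins 41–18.
Iris vs Granite: Granite wins 32–27.
Beacon vs Apollo: Beacon wins 59–0.
Beacon vs Citadel: Citadel wins 41–18.
Beacon vs Granite: Beacon wins 38–21.
Apollo vs Citadel: Citadel wins 41–18.
Apollo vs Granite: Apollo wins 38–21.
Citadel vs Granite: Granite wins 31–28.
No candidate beats all others: Beacon beats Granite beats Citadel beats Beacon, a majority cycle.

No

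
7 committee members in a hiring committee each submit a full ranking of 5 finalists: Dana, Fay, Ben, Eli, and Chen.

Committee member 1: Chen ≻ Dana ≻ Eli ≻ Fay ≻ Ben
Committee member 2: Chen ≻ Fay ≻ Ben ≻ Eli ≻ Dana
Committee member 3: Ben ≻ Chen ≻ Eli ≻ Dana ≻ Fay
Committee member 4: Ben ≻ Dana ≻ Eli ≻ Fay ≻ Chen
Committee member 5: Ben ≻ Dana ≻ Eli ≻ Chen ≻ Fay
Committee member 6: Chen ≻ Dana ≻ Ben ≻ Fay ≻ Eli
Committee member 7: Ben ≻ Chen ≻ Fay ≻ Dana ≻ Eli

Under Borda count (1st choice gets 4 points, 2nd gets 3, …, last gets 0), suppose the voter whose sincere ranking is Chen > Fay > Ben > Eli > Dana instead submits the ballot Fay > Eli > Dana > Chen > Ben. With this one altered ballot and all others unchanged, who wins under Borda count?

Ben

Borda totals with the altered ballot: Dana 16, Fay 9, Ben 18, Eli 11, Chen 16.
The winner is unchanged: still Ben.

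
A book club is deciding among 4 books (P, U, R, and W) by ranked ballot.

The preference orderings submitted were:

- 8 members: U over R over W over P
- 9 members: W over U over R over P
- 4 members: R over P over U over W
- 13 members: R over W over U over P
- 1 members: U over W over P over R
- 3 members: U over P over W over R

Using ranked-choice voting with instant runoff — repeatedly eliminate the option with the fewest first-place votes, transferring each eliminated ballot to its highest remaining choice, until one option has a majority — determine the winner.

U

Round 1: R 17, U 12, W 9, P 0. P has the fewest and is eliminated.
Round 2: R 17, U 12, W 9. W has the fewest and is eliminated.
Round 3: U 21, R 17. U has a majority.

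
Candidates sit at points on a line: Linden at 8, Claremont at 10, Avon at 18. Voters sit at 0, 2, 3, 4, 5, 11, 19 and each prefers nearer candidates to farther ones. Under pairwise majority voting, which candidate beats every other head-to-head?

With single-peaked preferences on a line, the Condorcet winner is the candidate closest to the median voter.
The median voter (position 4) is closest to Linden at 8.
Check: Linden vs Avon — voters closer to Linden: 6 of 7.

Linden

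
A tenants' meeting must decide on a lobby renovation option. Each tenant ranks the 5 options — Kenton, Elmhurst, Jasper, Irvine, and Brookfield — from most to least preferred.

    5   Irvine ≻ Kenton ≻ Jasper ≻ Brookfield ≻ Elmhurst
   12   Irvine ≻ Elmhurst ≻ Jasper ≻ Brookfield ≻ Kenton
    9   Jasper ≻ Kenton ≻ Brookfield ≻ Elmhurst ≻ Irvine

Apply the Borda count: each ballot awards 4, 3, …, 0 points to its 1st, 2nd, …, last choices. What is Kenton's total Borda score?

Borda scores:
  Kenton: 5·3 + 12·0 + 9·3 = 42
  Elmhurst: 5·0 + 12·3 + 9·1 = 45
  Jasper: 5·2 + 12·2 + 9·4 = 70
  Irvine: 5·4 + 12·4 + 9·0 = 68
  Brookfield: 5·1 + 12·1 + 9·2 = 35

42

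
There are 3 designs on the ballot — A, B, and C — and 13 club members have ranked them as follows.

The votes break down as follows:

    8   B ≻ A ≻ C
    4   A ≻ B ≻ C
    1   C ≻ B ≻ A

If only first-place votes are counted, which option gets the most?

First-place vote totals:
  A: 4
  B: 8
  C: 1
B has the most first-place votes.

B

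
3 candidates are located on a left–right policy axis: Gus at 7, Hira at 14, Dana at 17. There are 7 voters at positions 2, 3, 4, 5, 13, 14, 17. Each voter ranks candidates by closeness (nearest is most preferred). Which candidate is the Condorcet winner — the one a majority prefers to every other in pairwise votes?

With single-peaked preferences on a line, the Condorcet winner is the candidate closest to the median voter.
The median voter (position 5) is closest to Gus at 7.
Check: Gus vs Dana — voters closer to Gus: 4 of 7.

Gus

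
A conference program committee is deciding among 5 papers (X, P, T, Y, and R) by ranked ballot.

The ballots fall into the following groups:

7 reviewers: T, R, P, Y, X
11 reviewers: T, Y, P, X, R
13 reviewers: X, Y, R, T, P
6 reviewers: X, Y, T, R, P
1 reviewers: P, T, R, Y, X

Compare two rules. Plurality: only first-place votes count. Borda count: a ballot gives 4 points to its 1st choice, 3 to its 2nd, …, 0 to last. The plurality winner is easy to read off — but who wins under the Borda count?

T

Plurality first-place counts: X 19, P 1, T 18, Y 0, R 0 → X.
Borda totals: X 87, P 40, T 100, Y 98, R 55 → T.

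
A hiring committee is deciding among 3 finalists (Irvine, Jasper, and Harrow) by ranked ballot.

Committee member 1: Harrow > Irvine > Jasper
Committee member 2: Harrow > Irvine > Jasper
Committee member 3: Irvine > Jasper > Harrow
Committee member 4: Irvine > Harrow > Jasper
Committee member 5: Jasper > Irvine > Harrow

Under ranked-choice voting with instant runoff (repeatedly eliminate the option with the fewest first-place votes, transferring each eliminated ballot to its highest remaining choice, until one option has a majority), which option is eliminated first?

Jasper

Round 1: Irvine 2, Harrow 2, Jasper 1. Jasper has the fewest and is eliminated.
Round 2: Irvine 3, Harrow 2. Irvine has a majority.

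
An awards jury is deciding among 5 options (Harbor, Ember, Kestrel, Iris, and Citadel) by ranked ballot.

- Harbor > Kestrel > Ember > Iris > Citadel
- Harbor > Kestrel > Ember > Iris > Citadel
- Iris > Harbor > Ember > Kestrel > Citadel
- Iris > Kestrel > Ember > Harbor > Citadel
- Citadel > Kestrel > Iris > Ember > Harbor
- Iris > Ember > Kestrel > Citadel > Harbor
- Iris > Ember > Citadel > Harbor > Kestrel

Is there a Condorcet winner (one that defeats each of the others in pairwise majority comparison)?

Yes

Head-to-head results (7 voters total):
Harbor vs Ember: Ember wins 4–3.
Harbor vs Kestrel: Harbor wins 4–3.
Harbor vs Iris: Iris wins 5–2.
Harbor vs Citadel: Harbor wins 4–3.
Ember vs Kestrel: Kestrel wins 4–3.
Ember vs Iris: Iris wins 5–2.
Ember vs Citadel: Ember wins 6–1.
Kestrel vs Iris: Iris wins 4–3.
Kestrel vs Citadel: Kestrel wins 5–2.
Iris vs Citadel: Iris wins 6–1.
Iris beats each rival — Harbor (5–2), Ember (5–2), Kestrel (4–3), Citadel (6–1) — so Iris is the Condorcet winner.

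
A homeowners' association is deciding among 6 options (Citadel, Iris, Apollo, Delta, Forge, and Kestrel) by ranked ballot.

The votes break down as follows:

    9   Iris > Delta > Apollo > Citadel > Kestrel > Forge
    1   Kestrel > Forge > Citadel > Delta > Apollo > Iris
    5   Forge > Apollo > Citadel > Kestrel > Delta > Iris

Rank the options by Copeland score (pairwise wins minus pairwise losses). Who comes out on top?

Pairwise results:
  Citadel vs Iris: Iris wins 9–6.
  Citadel vs Apollo: Apollo wins 14–1.
  Citadel vs Delta: Delta wins 9–6.
  Citadel vs Forge: Citadel wins 9–6.
  Citadel vs Kestrel: Citadel wins 14–1.
  Iris vs Apollo: Iris wins 9–6.
  Iris vs Delta: Iris wins 9–6.
  Iris vs Forge: Iris wins 9–6.
  Iris vs Kestrel: Iris wins 9–6.
  Apollo vs Delta: Delta wins 10–5.
  Apollo vs Forge: Apollo wins 9–6.
  Apollo vs Kestrel: Apollo wins 14–1.
  Delta vs Forge: Delta wins 9–6.
  Delta vs Kestrel: Delta wins 9–6.
  Forge vs Kestrel: Kestrel wins 10–5.
Copeland scores (wins − losses):
  Citadel: 2 − 3 = -1
  Iris: 5 − 0 = 5
  Apollo: 3 − 2 = 1
  Delta: 4 − 1 = 3
  Forge: 0 − 5 = -5
  Kestrel: 1 − 4 = -3
Iris has the best Copeland score.

Iris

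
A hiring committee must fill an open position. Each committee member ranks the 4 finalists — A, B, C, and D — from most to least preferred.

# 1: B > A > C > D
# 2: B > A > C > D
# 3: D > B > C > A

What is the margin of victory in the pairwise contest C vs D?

1

Ballots ranking C above D: 2.
Ballots ranking D above C: 1.
C wins 2–1, a margin of 1.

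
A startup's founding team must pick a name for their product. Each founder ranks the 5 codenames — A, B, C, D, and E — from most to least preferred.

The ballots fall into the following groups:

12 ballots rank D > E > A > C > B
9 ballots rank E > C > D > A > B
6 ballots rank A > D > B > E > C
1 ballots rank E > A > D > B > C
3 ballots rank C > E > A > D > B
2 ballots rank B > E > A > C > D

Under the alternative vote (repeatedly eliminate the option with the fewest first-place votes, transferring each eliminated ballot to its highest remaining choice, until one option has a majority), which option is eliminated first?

B

Round 1: D 12, E 10, A 6, C 3, B 2. B has the fewest and is eliminated.
Round 2: D 12, E 12, A 6, C 3. C has the fewest and is eliminated.
Round 3: E 15, D 12, A 6. A has the fewest and is eliminated.
Round 4: D 18, E 15. D has a majority.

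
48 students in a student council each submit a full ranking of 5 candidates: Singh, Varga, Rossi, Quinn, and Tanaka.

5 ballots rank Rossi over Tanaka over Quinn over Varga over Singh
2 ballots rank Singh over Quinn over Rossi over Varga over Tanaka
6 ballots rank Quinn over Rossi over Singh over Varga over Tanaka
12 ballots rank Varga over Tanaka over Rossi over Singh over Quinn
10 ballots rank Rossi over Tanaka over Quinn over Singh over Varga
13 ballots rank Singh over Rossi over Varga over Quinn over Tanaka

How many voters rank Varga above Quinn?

Ballots ranking Varga above Quinn: 12+13 = 25.
Ballots ranking Quinn above Varga: 5+2+6+10 = 23.
So 25 of 48 voters prefer Varga to Quinn.

25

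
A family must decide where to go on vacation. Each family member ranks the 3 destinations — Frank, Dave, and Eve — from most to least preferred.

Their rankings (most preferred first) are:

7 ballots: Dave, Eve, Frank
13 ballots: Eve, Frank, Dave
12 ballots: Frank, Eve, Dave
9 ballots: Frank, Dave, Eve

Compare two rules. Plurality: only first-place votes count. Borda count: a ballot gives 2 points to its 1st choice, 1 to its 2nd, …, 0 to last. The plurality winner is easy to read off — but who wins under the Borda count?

Frank

Plurality first-place counts: Frank 21, Dave 7, Eve 13 → Frank.
Borda totals: Frank 55, Dave 23, Eve 45 → Frank.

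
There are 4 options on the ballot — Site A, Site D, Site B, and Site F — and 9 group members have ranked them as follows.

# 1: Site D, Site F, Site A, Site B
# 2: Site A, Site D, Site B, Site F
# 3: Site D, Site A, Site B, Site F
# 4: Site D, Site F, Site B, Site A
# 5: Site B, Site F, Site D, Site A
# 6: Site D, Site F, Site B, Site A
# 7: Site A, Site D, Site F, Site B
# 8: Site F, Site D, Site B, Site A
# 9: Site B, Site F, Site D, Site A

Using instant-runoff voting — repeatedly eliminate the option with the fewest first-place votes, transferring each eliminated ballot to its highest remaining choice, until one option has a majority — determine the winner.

Site D

Round 1: Site D 4, Site A 2, Site B 2, Site F 1. Site F has the fewest and is eliminated.
Round 2: Site D 5, Site A 2, Site B 2. Site D has a majority.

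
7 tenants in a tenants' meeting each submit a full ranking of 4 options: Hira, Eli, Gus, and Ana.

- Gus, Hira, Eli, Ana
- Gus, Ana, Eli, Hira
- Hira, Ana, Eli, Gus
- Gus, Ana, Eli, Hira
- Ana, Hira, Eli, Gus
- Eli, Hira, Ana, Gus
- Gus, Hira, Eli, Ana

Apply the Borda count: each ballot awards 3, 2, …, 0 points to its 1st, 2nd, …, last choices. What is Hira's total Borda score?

Borda scores:
  Hira: 2 + 0 + 3 + 0 + 2 + 2 + 2 = 11
  Eli: 1 + 1 + 1 + 1 + 1 + 3 + 1 = 9
  Gus: 3 + 3 + 0 + 3 + 0 + 0 + 3 = 12
  Ana: 0 + 2 + 2 + 2 + 3 + 1 + 0 = 10

11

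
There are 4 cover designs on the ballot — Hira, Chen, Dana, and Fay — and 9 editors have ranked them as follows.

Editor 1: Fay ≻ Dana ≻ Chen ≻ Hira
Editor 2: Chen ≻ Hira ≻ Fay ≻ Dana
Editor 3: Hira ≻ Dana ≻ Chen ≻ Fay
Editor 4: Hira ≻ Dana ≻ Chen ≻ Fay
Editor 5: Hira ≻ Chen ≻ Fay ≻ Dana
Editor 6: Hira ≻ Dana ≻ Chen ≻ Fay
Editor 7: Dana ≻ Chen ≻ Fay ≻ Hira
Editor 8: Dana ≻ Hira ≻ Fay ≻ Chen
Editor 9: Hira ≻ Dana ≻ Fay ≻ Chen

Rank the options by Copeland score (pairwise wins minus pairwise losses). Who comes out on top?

Hira

Pairwise results:
  Hira vs Chen: Hira wins 6–3.
  Hira vs Dana: Hira wins 6–3.
  Hira vs Fay: Hira wins 7–2.
  Chen vs Dana: Dana wins 7–2.
  Chen vs Fay: Chen wins 6–3.
  Dana vs Fay: Dana wins 6–3.
Copeland scores (wins − losses):
  Hira: 3 − 0 = 3
  Chen: 1 − 2 = -1
  Dana: 2 − 1 = 1
  Fay: 0 − 3 = -3
Hira has the best Copeland score.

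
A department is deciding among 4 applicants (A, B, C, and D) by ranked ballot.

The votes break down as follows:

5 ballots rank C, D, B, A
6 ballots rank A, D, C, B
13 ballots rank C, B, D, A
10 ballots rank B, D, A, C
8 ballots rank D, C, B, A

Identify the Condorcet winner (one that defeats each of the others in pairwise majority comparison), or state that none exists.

There is no Condorcet winner

Head-to-head results (42 voters total):
A vs B: B wins 36–6.
A vs C: C wins 26–16.
A vs D: D wins 36–6.
B vs C: C wins 32–10.
B vs D: B wins 23–19.
C vs D: D wins 24–18.
No candidate beats all others: B beats D beats C beats B, a majority cycle.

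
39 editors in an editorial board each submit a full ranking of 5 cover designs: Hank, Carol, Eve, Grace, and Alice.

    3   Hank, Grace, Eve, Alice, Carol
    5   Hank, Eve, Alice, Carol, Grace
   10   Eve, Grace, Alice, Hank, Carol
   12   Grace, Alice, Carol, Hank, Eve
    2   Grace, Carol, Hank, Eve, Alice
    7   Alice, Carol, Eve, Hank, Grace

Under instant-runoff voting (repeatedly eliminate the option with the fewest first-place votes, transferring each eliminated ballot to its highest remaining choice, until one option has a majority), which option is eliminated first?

Carol

Round 1: Grace 14, Eve 10, Hank 8, Alice 7, Carol 0. Carol has the fewest and is eliminated.
Round 2: Grace 14, Eve 10, Hank 8, Alice 7. Alice has the fewest and is eliminated.
Round 3: Eve 17, Grace 14, Hank 8. Hank has the fewest and is eliminated.
Round 4: Eve 22, Grace 17. Eve has a majority.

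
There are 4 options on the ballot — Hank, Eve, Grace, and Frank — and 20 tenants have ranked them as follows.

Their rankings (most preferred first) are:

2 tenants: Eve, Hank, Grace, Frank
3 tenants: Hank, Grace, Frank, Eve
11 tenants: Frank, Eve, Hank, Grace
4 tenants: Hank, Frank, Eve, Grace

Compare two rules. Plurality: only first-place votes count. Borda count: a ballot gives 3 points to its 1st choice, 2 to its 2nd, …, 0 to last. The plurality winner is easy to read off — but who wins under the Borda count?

Frank

Plurality first-place counts: Hank 7, Eve 2, Grace 0, Frank 11 → Frank.
Borda totals: Hank 36, Eve 32, Grace 8, Frank 44 → Frank.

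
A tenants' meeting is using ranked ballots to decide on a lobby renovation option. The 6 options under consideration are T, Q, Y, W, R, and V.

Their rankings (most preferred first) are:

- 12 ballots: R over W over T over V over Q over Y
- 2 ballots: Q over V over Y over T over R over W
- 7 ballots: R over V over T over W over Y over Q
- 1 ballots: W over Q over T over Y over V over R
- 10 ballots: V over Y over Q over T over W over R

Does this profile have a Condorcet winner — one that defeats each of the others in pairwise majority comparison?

Head-to-head results (32 voters total):
T vs Q: T wins 19–13.
T vs Y: T wins 20–12.
T vs W: T wins 19–13.
T vs R: R wins 19–13.
T vs V: V wins 19–13.
Q vs Y: Y wins 17–15.
Q vs W: W wins 20–12.
Q vs R: R wins 19–13.
Q vs V: V wins 29–3.
Y vs W: W wins 20–12.
Y vs R: R wins 19–13.
Y vs V: V wins 31–1.
W vs R: R wins 21–11.
W vs V: V wins 19–13.
R vs V: R wins 19–13.
R beats each rival — T (19–13), Q (19–13), Y (19–13), W (21–11), V (19–13) — so R is the Condorcet winner.

Yes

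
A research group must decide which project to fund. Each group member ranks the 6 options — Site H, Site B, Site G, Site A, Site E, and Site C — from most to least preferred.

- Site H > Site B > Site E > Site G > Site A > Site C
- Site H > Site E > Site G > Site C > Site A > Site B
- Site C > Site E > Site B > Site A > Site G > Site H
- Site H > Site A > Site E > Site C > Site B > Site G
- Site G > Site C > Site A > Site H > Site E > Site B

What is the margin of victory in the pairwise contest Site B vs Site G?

Ballots ranking Site B above Site G: 3.
Ballots ranking Site G above Site B: 2.
Site B wins 3–2, a margin of 1.

1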